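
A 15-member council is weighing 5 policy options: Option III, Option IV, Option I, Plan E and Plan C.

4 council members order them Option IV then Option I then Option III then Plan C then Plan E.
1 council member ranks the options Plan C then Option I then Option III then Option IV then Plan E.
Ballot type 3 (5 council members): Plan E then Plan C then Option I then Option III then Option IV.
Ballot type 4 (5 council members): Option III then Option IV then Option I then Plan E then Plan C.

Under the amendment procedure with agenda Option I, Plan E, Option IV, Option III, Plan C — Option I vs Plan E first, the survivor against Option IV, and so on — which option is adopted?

Round 1: Option I vs Plan E — 10–5, Option I advances.
Round 2: Option I vs Option IV — 6–9, Option IV advances.
Round 3: Option IV vs Option III — 4–11, Option III advances.
Round 4: Option III vs Plan C — 9–6, Option III advances.
The agenda winner is Option III.

Option III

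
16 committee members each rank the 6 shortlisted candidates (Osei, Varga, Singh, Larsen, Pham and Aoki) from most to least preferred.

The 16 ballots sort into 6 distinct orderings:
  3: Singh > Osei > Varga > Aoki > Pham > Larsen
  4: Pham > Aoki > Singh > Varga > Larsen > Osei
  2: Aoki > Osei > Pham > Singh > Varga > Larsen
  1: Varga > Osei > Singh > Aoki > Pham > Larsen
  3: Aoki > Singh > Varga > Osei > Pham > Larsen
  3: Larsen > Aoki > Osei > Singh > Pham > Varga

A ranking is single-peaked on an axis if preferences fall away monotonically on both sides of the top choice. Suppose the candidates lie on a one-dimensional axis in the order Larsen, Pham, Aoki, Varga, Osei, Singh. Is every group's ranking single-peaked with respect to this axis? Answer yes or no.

no

Axis positions: Larsen=1, Pham=2, Aoki=3, Varga=4, Osei=5, Singh=6.
Group 1 (peak Singh at position 6): ranking walks positions 6-5-4-3-2-1, expanding outward from the peak — single-peaked.
Group 2: ranking walks positions 2-3-6-4-1-5; Singh is ranked above Varga even though Varga lies between Singh and the peak Pham on the axis — preferences dip and rise again. Not single-peaked.
Group 3: ranking walks positions 3-5-2-6-4-1; Osei is ranked above Varga even though Varga lies between Osei and the peak Aoki on the axis — preferences dip and rise again. Not single-peaked.
Group 4 (peak Varga at position 4): ranking walks positions 4-5-6-3-2-1, expanding outward from the peak — single-peaked.
Group 5: ranking walks positions 3-6-4-5-2-1; Singh is ranked above Varga even though Varga lies between Singh and the peak Aoki on the axis — preferences dip and rise again. Not single-peaked.
Group 6: ranking walks positions 1-3-5-6-2-4; Aoki is ranked above Pham even though Pham lies between Aoki and the peak Larsen on the axis — preferences dip and rise again. Not single-peaked.
Group 2 violates single-peakedness, so the profile is not single-peaked on this axis.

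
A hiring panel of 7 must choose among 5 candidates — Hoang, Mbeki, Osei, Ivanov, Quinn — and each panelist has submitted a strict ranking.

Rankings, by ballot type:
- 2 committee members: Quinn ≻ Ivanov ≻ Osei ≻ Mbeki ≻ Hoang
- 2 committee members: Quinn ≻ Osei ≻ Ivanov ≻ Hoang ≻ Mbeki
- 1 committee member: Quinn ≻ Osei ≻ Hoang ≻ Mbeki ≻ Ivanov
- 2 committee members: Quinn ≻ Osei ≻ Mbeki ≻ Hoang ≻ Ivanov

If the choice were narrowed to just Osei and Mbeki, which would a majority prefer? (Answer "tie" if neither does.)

Ballots ranking Osei above Mbeki: 2 + 2 + 1 + 2 = 7.
Ballots ranking Mbeki above Osei: 7 − 7 = 0.
Osei wins the head-to-head 7–0.

Osei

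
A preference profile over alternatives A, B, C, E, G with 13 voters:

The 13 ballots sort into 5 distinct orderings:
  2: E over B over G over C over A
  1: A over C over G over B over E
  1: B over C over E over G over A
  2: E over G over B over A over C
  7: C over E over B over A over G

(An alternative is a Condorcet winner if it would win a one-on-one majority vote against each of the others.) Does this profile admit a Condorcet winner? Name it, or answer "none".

Pairwise majorities:
A vs B: A is ranked higher on 1 ballot, B on 12. B wins 12–1.
A vs C: A preferred on 1+2 = 3 ballots; C wins 10–3.
A vs E: 1 to 12, E.
A vs G: 8 to 5, A.
B vs C: B preferred on 2+1+2 = 5 ballots; C wins 8–5.
B vs E: B preferred on 1+1 = 2 ballots; E wins 11–2.
B vs G: 2+1+7 = 10 for B, 3 for G — B by 10–3.
C vs E: C is ranked higher on 1+1+7 = 9 ballots, E on 4. C wins 9–4.
C vs G: 1+1+7 = 9 for C, 4 for G — C by 9–4.
E vs G: 12 to 1, E.
C wins every pairwise contest, so C is the Condorcet winner.

C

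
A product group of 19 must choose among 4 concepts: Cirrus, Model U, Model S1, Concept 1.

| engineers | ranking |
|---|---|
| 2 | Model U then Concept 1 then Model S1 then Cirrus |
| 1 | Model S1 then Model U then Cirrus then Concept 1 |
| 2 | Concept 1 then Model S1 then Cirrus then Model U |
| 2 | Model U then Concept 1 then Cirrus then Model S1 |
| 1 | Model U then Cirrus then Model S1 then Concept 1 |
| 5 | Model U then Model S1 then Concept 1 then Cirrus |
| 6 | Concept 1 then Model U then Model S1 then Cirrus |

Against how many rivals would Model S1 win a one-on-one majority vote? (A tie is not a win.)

Model S1 against each rival (19 engineers):
Model S1 vs Cirrus: Model S1 is ranked higher on 2+1+2+5+6 = 16 ballots, Cirrus on 3. Model S1 wins 16–3.
Model S1 vs Model U: 1+2 = 3 for Model S1, 16 for Model U — Model U by 16–3.
Model S1 vs Concept 1: Model S1 preferred on 1+1+5 = 7 ballots; Concept 1 wins 12–7.
Model S1 beats Cirrus; loses to Model U, Concept 1 — 1 pairwise win.

1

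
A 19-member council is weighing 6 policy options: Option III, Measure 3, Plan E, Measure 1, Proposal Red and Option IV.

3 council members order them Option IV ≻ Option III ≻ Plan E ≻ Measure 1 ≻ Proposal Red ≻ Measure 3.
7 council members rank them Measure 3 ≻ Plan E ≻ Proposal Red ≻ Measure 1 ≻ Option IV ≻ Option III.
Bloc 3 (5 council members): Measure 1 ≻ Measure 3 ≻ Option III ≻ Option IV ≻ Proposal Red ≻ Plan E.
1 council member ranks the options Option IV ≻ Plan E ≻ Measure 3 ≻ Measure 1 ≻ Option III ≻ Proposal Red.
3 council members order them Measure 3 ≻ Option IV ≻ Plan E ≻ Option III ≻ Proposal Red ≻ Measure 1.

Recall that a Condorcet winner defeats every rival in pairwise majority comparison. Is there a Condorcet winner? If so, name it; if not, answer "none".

Pairwise majorities:
Option III vs Measure 3: 3 for Option III, 16 for Measure 3 — Measure 3 by 16–3.
Option III vs Plan E: 8 to 11, Plan E.
Option III vs Measure 1: Measure 1 wins 13–6.
Option III vs Proposal Red: 3+5+1+3 = 12 for Option III, 7 for Proposal Red — Option III by 12–7.
Option III vs Option IV: Option III is ranked higher on 5 ballots, Option IV on 14. Option IV wins 14–5.
Measure 3 vs Plan E: Measure 3 wins 15–4.
Measure 3 vs Measure 1: Measure 3 is ranked higher on 7+1+3 = 11 ballots, Measure 1 on 8. Measure 3 wins 11–8.
Measure 3 vs Proposal Red: 16 to 3, Measure 3.
Measure 3 vs Option IV: Measure 3 wins 15–4.
Plan E–Measure 1: Plan E 14–5.
Plan E vs Proposal Red: 3+7+1+3 = 14 for Plan E, 5 for Proposal Red — Plan E by 14–5.
Plan E vs Option IV: 7 to 12, Option IV.
Measure 1 vs Proposal Red: 3+5+1 = 9 for Measure 1, 10 for Proposal Red — Proposal Red by 10–9.
Measure 1 vs Option IV: Measure 1 wins 12–7.
Proposal Red vs Option IV: Option IV wins 12–7.
Measure 3 wins every pairwise contest, so Measure 3 is the Condorcet winner.

Measure 3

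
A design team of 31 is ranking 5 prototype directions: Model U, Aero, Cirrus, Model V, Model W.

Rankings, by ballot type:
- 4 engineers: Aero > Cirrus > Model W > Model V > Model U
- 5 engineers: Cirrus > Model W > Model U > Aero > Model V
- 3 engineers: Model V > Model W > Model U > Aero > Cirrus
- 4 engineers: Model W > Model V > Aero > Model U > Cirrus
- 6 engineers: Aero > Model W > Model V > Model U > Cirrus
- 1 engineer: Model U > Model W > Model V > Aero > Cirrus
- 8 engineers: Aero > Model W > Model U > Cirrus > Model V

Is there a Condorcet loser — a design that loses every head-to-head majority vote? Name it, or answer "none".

none

Pairwise majorities:
Model U vs Aero: Aero, 22–9.
Model U vs Cirrus: Model U is ranked higher on 3+4+6+1+8 = 22 ballots, Cirrus on 9. Model U wins 22–9.
Model U vs Model V: 5+1+8 = 14 for Model U, 17 for Model V — Model V by 17–14.
Model U vs Model W: Model W wins 30–1.
Aero vs Cirrus: 4+3+4+6+1+8 = 26 for Aero, 5 for Cirrus — Aero by 26–5.
Aero vs Model V: Aero, 23–8.
Aero vs Model W: Aero, 18–13.
Cirrus vs Model V: Cirrus preferred on 4+5+8 = 17 ballots; Cirrus wins 17–14.
Cirrus vs Model W: Cirrus preferred on 4+5 = 9 ballots; Model W wins 22–9.
Model V vs Model W: Model W wins 28–3.
Every design wins at least one matchup (Model U beats Cirrus; Aero beats Model U; Cirrus beats Model V; Model V beats Model U; Model W beats Model U), so there is no Condorcet loser.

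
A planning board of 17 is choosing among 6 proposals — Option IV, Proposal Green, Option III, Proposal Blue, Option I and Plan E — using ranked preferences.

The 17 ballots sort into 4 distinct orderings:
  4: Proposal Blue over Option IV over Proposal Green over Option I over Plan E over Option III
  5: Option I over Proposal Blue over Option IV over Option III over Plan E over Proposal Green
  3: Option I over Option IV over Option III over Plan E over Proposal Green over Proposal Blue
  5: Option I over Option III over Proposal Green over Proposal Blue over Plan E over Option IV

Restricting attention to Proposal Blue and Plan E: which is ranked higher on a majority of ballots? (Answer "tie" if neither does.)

Ballots ranking Proposal Blue above Plan E: 4 + 5 + 5 = 14.
Ballots ranking Plan E above Proposal Blue: 17 − 14 = 3.
Proposal Blue wins the head-to-head 14–3.

Proposal Blue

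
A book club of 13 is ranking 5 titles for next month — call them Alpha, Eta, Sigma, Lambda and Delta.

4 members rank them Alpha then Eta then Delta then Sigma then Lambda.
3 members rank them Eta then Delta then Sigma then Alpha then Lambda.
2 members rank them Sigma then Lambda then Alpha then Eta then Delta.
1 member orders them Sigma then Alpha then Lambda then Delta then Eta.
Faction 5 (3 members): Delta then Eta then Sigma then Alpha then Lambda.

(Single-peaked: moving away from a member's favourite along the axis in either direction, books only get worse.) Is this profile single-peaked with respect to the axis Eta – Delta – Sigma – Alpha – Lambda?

Axis positions: Eta=1, Delta=2, Sigma=3, Alpha=4, Lambda=5.
Faction 1: ranking walks positions 4-1-2-3-5; Eta is ranked above Sigma even though Sigma lies between Eta and the peak Alpha on the axis — preferences dip and rise again. Not single-peaked.
Faction 2 (peak Eta at position 1): ranking walks positions 1-2-3-4-5, expanding outward from the peak — single-peaked.
Faction 3: ranking walks positions 3-5-4-1-2; Lambda is ranked above Alpha even though Alpha lies between Lambda and the peak Sigma on the axis — preferences dip and rise again. Not single-peaked.
Faction 4 (peak Sigma at position 3): ranking walks positions 3-4-5-2-1, expanding outward from the peak — single-peaked.
Faction 5 (peak Delta at position 2): ranking walks positions 2-1-3-4-5, expanding outward from the peak — single-peaked.
Faction 1 violates single-peakedness, so the profile is not single-peaked on this axis.

no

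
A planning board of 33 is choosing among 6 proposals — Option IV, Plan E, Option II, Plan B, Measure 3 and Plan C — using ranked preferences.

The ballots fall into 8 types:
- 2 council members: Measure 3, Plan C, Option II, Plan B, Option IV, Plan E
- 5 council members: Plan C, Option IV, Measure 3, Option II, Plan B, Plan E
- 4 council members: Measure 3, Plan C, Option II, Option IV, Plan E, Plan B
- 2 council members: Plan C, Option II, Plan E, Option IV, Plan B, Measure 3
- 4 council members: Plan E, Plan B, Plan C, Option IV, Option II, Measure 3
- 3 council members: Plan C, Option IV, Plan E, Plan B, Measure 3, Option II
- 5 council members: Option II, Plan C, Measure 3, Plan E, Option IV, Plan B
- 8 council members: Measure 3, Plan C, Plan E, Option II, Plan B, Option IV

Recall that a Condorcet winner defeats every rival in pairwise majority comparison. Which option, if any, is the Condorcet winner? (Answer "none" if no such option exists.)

Check each pair by majority over 33 ballots:
Option IV vs Plan E: Plan E wins 19–14.
Option IV vs Option II: Option II, 21–12.
Option IV vs Plan B: Option IV wins 19–14.
Option IV–Measure 3: Measure 3 19–14.
Option IV vs Plan C: Plan C wins 33–0.
Plan E–Option II: Option II 18–15.
Plan E vs Plan B: Plan E wins 26–7.
Plan E vs Measure 3: Measure 3, 24–9.
Plan E vs Plan C: Plan C wins 29–4.
Option II vs Plan B: Option II wins 26–7.
Option II vs Measure 3: Measure 3, 22–11.
Option II vs Plan C: Plan C, 28–5.
Plan B vs Measure 3: Measure 3 wins 24–9.
Plan B vs Plan C: Plan C, 29–4.
Measure 3 vs Plan C: Plan C, 19–14.
Only Plan C has no losses; Plan C is the Condorcet winner.

Plan C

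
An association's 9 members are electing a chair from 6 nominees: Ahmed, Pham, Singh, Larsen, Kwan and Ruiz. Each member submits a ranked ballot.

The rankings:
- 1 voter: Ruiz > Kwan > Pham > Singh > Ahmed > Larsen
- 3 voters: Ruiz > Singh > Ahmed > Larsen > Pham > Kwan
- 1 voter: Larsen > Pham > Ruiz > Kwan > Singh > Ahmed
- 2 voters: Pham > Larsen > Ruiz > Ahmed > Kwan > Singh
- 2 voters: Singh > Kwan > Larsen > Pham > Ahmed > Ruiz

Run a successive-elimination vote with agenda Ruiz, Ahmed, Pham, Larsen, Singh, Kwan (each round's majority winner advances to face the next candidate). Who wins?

Round 1: Ruiz vs Ahmed — 7–2, Ruiz advances.
Round 2: Ruiz vs Pham — 4–5, Pham advances.
Round 3: Pham vs Larsen — 3–6, Larsen advances.
Round 4: Larsen vs Singh — 3–6, Singh advances.
Round 5: Singh vs Kwan — 5–4, Singh advances.
The agenda winner is Singh.

Singh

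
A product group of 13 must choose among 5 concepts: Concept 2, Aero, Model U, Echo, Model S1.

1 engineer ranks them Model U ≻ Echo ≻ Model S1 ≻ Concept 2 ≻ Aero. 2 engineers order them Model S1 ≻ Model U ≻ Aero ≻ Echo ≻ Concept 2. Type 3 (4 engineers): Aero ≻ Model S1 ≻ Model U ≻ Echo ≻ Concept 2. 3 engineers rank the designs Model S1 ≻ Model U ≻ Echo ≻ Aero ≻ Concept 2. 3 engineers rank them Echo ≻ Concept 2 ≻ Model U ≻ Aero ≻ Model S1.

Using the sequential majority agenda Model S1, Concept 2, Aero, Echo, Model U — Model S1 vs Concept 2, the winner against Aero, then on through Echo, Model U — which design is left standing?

Model U

Round 1: Model S1 vs Concept 2 — 10–3, Model S1 advances.
Round 2: Model S1 vs Aero — 6–7, Aero advances.
Round 3: Aero vs Echo — 6–7, Echo advances.
Round 4: Echo vs Model U — 3–10, Model U advances.
The agenda winner is Model U.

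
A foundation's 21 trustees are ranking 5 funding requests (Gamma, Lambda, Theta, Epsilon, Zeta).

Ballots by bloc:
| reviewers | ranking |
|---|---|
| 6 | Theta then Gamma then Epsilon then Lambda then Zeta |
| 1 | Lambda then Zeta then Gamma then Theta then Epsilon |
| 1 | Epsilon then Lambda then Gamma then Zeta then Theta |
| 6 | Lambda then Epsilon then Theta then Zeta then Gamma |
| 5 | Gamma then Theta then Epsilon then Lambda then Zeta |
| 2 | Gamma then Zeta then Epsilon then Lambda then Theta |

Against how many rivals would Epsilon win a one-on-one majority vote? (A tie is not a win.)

2

Epsilon against each rival (21 reviewers):
Epsilon vs Gamma: Epsilon is ranked higher on 1+6 = 7 ballots, Gamma on 14. Gamma wins 14–7.
Epsilon vs Lambda: Epsilon preferred on 6+1+5+2 = 14 ballots; Epsilon wins 14–7.
Epsilon vs Theta: 9 to 12, Theta.
Epsilon vs Zeta: Epsilon wins 18–3.
Epsilon beats Lambda, Zeta; loses to Gamma, Theta — 2 pairwise wins.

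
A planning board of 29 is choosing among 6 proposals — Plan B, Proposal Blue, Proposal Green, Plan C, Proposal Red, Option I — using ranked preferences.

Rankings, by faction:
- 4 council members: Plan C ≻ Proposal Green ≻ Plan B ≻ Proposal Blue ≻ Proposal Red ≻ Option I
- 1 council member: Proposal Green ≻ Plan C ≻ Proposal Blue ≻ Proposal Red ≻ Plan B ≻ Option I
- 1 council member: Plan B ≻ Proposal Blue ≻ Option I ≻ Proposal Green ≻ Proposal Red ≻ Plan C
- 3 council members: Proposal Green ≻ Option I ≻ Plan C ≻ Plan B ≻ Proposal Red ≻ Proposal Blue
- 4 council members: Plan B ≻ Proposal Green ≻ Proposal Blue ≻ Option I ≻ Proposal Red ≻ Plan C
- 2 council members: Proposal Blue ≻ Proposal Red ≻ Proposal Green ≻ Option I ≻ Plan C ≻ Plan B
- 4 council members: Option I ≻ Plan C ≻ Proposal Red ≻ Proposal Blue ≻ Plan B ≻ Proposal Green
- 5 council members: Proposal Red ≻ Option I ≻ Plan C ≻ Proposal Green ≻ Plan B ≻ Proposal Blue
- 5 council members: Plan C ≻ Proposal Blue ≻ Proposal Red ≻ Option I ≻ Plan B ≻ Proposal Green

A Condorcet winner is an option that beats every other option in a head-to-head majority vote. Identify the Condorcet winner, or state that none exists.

none

Check each pair by majority over 29 ballots:
Plan B vs Proposal Blue: Plan B wins 17–12.
Plan B–Proposal Green: Proposal Green 15–14.
Plan B–Plan C: Plan C 24–5.
Plan B vs Proposal Red: Proposal Red, 17–12.
Plan B–Option I: Option I 19–10.
Proposal Blue vs Proposal Green: Proposal Green, 17–12.
Proposal Blue vs Plan C: Plan C wins 22–7.
Proposal Blue–Proposal Red: Proposal Blue 17–12.
Proposal Blue–Option I: Proposal Blue 17–12.
Proposal Green vs Plan C: Plan C, 18–11.
Proposal Green–Proposal Red: Proposal Red 16–13.
Proposal Green vs Option I: Option I wins 15–14.
Plan C vs Proposal Red: Plan C, 17–12.
Plan C–Option I: Option I 19–10.
Proposal Red vs Option I: Proposal Red, 17–12.
No option is unbeaten: Plan B loses to Proposal Green; Proposal Blue loses to Plan B; Proposal Green loses to Plan C; Plan C loses to Option I; Proposal Red loses to Proposal Blue; Option I loses to Proposal Blue. In particular Plan B → Proposal Blue → Proposal Red → Plan B is a majority cycle — no Condorcet winner exists.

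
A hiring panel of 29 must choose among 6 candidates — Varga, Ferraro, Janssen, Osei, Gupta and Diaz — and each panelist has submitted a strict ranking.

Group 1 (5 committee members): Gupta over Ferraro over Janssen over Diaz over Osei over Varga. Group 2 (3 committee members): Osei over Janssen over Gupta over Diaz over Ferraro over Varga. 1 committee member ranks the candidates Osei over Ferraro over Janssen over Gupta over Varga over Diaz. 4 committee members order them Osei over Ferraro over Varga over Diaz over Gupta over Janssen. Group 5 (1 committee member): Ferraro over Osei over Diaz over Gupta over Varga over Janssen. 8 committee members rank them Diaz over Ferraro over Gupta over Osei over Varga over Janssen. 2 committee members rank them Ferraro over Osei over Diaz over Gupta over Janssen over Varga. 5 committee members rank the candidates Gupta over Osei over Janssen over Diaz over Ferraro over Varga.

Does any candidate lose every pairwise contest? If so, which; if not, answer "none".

Pairwise majorities:
Varga vs Ferraro: Ferraro wins 29–0.
Varga vs Janssen: 13 to 16, Janssen.
Varga vs Osei: Varga is ranked higher on 0 ballots, Osei on 29. Osei wins 29–0.
Varga vs Gupta: 4 for Varga, 25 for Gupta — Gupta by 25–4.
Varga vs Diaz: Varga is ranked higher on 1+4 = 5 ballots, Diaz on 24. Diaz wins 24–5.
Ferraro vs Janssen: Ferraro preferred on 5+1+4+1+8+2 = 21 ballots; Ferraro wins 21–8.
Ferraro vs Osei: 16 to 13, Ferraro.
Ferraro vs Gupta: 16 to 13, Ferraro.
Ferraro–Diaz: Diaz 16–13.
Janssen–Osei: Osei 24–5.
Janssen vs Gupta: 4 to 25, Gupta.
Janssen vs Diaz: Diaz wins 15–14.
Osei vs Gupta: Gupta, 18–11.
Osei vs Diaz: 16 to 13, Osei.
Gupta vs Diaz: Gupta preferred on 5+3+1+5 = 14 ballots; Diaz wins 15–14.
Varga loses to every other candidate — it is the Condorcet loser.

Varga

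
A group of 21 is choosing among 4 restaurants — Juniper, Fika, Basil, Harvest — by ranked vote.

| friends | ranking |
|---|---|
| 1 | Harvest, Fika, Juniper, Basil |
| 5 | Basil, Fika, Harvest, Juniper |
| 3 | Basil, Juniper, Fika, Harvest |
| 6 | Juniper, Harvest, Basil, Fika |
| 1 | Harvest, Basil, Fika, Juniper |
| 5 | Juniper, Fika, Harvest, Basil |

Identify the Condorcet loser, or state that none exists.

Pairwise majorities:
Juniper–Fika: Juniper 14–7.
Juniper–Basil: Juniper 12–9.
Juniper vs Harvest: 3+6+5 = 14 for Juniper, 7 for Harvest — Juniper by 14–7.
Fika vs Basil: Basil wins 15–6.
Fika vs Harvest: Fika is ranked higher on 5+3+5 = 13 ballots, Harvest on 8. Fika wins 13–8.
Basil vs Harvest: Harvest wins 13–8.
Every restaurant wins at least one matchup (Juniper beats Fika; Fika beats Harvest; Basil beats Fika; Harvest beats Basil), so there is no Condorcet loser.

none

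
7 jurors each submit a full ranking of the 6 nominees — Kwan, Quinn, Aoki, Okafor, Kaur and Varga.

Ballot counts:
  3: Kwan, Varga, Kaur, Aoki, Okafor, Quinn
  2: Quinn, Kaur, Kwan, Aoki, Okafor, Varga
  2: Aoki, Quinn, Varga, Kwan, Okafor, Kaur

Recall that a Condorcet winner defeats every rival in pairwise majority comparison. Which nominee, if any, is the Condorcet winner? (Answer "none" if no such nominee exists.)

Check each pair by majority over 7 ballots:
Kwan vs Quinn: 3 for Kwan, 4 for Quinn — Quinn by 4–3.
Kwan–Aoki: Kwan 5–2.
Kwan vs Okafor: 3+2+2 = 7 for Kwan, 0 for Okafor — Kwan by 7–0.
Kwan vs Kaur: 3+2 = 5 for Kwan, 2 for Kaur — Kwan by 5–2.
Kwan–Varga: Kwan 5–2.
Quinn vs Aoki: Aoki, 5–2.
Quinn–Okafor: Quinn 4–3.
Quinn–Kaur: Quinn 4–3.
Quinn vs Varga: 2+2 = 4 for Quinn, 3 for Varga — Quinn by 4–3.
Aoki vs Okafor: 7 to 0, Aoki.
Aoki–Kaur: Kaur 5–2.
Aoki–Varga: Aoki 4–3.
Okafor vs Kaur: 2 for Okafor, 5 for Kaur — Kaur by 5–2.
Okafor vs Varga: 2 for Okafor, 5 for Varga — Varga by 5–2.
Kaur vs Varga: Kaur is ranked higher on 2 ballots, Varga on 5. Varga wins 5–2.
Each nominee drops at least one matchup (Kwan loses to Quinn; Quinn loses to Aoki; Aoki loses to Kwan; Okafor loses to Kwan; Kaur loses to Kwan; Varga loses to Kwan); the cycle Kwan beats Aoki beats Quinn beats Kwan rules out a Condorcet winner.

none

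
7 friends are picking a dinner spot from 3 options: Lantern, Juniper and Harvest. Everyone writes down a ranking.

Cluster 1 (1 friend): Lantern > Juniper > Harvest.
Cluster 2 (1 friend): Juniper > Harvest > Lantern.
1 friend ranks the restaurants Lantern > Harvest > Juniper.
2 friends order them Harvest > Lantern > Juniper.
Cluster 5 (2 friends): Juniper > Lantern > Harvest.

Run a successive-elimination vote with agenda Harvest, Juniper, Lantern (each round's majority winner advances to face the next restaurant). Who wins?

Round 1: Harvest vs Juniper — 3–4, Juniper advances.
Round 2: Juniper vs Lantern — 3–4, Lantern advances.
Lantern survives the agenda.

Lantern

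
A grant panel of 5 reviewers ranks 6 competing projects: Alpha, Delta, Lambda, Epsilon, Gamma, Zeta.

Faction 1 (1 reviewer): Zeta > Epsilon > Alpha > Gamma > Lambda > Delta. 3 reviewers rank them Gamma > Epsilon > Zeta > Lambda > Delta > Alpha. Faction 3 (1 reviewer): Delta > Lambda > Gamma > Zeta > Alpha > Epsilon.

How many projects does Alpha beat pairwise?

0

Alpha against each rival (5 reviewers):
Alpha vs Delta: 1 for Alpha, 4 for Delta — Delta by 4–1.
Alpha vs Lambda: 1 for Alpha, 4 for Lambda — Lambda by 4–1.
Alpha vs Epsilon: Epsilon, 4–1.
Alpha vs Gamma: Alpha is ranked higher on 1 ballot, Gamma on 4. Gamma wins 4–1.
Alpha–Zeta: Zeta 5–0.
Alpha beats no one; loses to Delta, Lambda, Epsilon, Gamma, Zeta — 0 pairwise wins.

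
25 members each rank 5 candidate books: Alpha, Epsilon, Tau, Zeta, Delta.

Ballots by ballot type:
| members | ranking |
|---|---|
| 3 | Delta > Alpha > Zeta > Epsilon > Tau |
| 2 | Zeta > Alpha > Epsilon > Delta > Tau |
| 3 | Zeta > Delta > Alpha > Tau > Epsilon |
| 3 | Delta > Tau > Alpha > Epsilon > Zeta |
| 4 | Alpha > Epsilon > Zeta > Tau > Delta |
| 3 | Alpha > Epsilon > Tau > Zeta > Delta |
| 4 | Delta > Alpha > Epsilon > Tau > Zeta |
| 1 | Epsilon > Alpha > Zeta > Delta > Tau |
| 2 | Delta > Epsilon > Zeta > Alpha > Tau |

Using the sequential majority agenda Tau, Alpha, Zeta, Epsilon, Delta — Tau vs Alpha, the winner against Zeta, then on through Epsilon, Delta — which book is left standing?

Round 1: Tau vs Alpha — 3–22, Alpha advances.
Round 2: Alpha vs Zeta — 18–7, Alpha advances.
Round 3: Alpha vs Epsilon — 22–3, Alpha advances.
Round 4: Alpha vs Delta — 10–15, Delta advances.
The agenda winner is Delta.

Delta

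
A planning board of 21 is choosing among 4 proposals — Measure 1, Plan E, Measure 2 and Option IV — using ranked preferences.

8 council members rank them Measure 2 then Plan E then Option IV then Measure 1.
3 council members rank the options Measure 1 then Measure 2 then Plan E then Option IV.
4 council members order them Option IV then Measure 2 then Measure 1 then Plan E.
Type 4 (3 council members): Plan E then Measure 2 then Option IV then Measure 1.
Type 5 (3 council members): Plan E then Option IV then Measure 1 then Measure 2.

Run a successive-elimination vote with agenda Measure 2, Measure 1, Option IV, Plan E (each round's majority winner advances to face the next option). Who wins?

Round 1: Measure 2 vs Measure 1 — 15–6, Measure 2 advances.
Round 2: Measure 2 vs Option IV — 14–7, Measure 2 advances.
Round 3: Measure 2 vs Plan E — 15–6, Measure 2 advances.
The agenda winner is Measure 2.

Measure 2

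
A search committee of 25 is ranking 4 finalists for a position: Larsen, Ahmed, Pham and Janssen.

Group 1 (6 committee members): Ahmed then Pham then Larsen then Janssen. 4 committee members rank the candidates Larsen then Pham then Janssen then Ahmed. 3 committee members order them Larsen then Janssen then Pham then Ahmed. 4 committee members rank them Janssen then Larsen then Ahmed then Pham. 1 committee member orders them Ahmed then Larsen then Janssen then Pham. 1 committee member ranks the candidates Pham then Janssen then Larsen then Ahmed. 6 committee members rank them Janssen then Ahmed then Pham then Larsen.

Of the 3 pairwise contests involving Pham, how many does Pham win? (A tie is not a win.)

1

Pham against each rival (25 committee members):
Pham vs Larsen: Pham, 13–12.
Pham vs Ahmed: Ahmed wins 17–8.
Pham vs Janssen: Janssen, 14–11.
Pham beats Larsen; loses to Ahmed, Janssen — 1 pairwise win.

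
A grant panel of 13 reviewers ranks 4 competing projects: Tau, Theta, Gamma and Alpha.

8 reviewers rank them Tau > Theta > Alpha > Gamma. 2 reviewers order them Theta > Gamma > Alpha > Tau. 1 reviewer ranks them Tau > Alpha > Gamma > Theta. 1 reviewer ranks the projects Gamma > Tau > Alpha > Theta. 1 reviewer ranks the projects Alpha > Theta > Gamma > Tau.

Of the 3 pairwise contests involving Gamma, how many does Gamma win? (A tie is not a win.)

0

Gamma against each rival (13 reviewers):
Gamma–Tau: Tau 9–4.
Gamma vs Theta: Gamma is ranked higher on 1+1 = 2 ballots, Theta on 11. Theta wins 11–2.
Gamma vs Alpha: 3 to 10, Alpha.
Gamma beats no one; loses to Tau, Theta, Alpha — 0 pairwise wins.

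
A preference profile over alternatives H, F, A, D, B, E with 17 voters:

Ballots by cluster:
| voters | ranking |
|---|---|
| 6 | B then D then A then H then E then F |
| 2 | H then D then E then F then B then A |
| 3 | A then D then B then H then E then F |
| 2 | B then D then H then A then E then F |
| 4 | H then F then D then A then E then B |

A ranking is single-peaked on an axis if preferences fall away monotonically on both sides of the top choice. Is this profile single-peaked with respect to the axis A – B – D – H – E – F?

no

Axis positions: A=1, B=2, D=3, H=4, E=5, F=6.
Cluster 1 (peak B at position 2): ranking walks positions 2-3-1-4-5-6, expanding outward from the peak — single-peaked.
Cluster 2 (peak H at position 4): ranking walks positions 4-3-5-6-2-1, expanding outward from the peak — single-peaked.
Cluster 3: ranking walks positions 1-3-2-4-5-6; D is ranked above B even though B lies between D and the peak A on the axis — preferences dip and rise again. Not single-peaked.
Cluster 4 (peak B at position 2): ranking walks positions 2-3-4-1-5-6, expanding outward from the peak — single-peaked.
Cluster 5: ranking walks positions 4-6-3-1-5-2; F is ranked above E even though E lies between F and the peak H on the axis — preferences dip and rise again. Not single-peaked.
Cluster 3 violates single-peakedness, so the profile is not single-peaked on this axis.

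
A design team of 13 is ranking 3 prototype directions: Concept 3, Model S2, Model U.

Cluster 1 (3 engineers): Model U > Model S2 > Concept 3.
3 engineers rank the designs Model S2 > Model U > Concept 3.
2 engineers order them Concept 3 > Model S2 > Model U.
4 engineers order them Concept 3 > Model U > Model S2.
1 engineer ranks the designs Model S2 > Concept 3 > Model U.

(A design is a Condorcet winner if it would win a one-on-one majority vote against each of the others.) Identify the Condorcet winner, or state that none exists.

none

Check each pair by majority over 13 ballots:
Concept 3 vs Model S2: 2+4 = 6 for Concept 3, 7 for Model S2 — Model S2 by 7–6.
Concept 3 vs Model U: 2+4+1 = 7 for Concept 3, 6 for Model U — Concept 3 by 7–6.
Model S2 vs Model U: 6 to 7, Model U.
No design is unbeaten: Concept 3 loses to Model S2; Model S2 loses to Model U; Model U loses to Concept 3. In particular Concept 3 > Model U > Model S2 > Concept 3 is a majority cycle — no Condorcet winner exists.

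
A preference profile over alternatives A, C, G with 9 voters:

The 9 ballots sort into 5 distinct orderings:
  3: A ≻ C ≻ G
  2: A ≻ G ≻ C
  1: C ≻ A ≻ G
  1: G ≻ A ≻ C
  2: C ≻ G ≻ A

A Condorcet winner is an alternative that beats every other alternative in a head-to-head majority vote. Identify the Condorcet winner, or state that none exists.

A

Head-to-head results (9 voters):
A vs C: A, 6–3.
A vs G: A, 6–3.
C–G: C 6–3.
A beats each of C, G — A is the Condorcet winner.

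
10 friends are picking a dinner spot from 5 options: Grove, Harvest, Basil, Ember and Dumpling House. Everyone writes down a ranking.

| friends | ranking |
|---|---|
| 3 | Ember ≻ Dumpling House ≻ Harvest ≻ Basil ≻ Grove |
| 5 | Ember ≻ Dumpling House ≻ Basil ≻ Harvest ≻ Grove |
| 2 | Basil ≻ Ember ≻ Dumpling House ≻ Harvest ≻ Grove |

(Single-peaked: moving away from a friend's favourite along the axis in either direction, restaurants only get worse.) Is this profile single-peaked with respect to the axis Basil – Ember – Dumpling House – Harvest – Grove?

Axis positions: Basil=1, Ember=2, Dumpling House=3, Harvest=4, Grove=5.
Group 1 (peak Ember at position 2): ranking walks positions 2-3-4-1-5, expanding outward from the peak — single-peaked.
Group 2 (peak Ember at position 2): ranking walks positions 2-3-1-4-5, expanding outward from the peak — single-peaked.
Group 3 (peak Basil at position 1): ranking walks positions 1-2-3-4-5, expanding outward from the peak — single-peaked.
Every ranking is single-peaked on this axis.

yes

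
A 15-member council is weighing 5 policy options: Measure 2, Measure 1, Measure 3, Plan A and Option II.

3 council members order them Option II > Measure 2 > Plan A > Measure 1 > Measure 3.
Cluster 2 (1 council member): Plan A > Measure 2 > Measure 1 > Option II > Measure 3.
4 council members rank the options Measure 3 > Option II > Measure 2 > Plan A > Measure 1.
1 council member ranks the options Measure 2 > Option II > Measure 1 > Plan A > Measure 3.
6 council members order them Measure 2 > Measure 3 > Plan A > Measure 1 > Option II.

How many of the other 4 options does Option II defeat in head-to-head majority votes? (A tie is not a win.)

Option II against each rival (15 council members):
Option II vs Measure 2: Option II preferred on 3+4 = 7 ballots; Measure 2 wins 8–7.
Option II vs Measure 1: 8 to 7, Option II.
Option II vs Measure 3: Option II preferred on 3+1+1 = 5 ballots; Measure 3 wins 10–5.
Option II vs Plan A: 8 to 7, Option II.
Option II beats Measure 1, Plan A; loses to Measure 2, Measure 3 — 2 pairwise wins.

2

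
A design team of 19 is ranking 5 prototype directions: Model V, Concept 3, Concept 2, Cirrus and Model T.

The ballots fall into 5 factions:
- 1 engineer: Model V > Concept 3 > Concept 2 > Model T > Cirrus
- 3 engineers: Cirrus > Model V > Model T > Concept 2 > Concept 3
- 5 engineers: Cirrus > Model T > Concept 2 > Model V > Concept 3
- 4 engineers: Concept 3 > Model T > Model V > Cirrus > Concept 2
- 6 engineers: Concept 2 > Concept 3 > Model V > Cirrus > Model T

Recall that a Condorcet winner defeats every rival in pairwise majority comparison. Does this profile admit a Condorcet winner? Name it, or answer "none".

none

Pairwise majorities:
Model V–Concept 3: Concept 3 10–9.
Model V–Concept 2: Concept 2 11–8.
Model V vs Cirrus: Model V, 11–8.
Model V vs Model T: Model V wins 10–9.
Concept 3–Concept 2: Concept 2 14–5.
Concept 3–Cirrus: Concept 3 11–8.
Concept 3 vs Model T: Concept 3, 11–8.
Concept 2 vs Cirrus: Cirrus, 12–7.
Concept 2 vs Model T: Model T, 12–7.
Cirrus vs Model T: Cirrus wins 14–5.
Every design loses at least once (Model V loses to Concept 3; Concept 3 loses to Concept 2; Concept 2 loses to Cirrus; Cirrus loses to Model V; Model T loses to Model V). The majority relation contains the cycle Model V beats Cirrus beats Concept 2 beats Model V, so there is no Condorcet winner.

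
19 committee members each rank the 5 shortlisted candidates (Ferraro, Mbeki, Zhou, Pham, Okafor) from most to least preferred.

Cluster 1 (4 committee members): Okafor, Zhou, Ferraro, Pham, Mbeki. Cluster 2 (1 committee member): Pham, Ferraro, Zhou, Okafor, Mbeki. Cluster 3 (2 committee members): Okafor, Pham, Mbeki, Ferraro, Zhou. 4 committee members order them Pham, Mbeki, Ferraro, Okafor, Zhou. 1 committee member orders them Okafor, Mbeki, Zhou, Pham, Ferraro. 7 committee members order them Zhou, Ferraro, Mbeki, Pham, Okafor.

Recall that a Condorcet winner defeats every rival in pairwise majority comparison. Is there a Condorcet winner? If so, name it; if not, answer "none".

none

Head-to-head results (19 committee members):
Ferraro vs Mbeki: Ferraro is ranked higher on 4+1+7 = 12 ballots, Mbeki on 7. Ferraro wins 12–7.
Ferraro vs Zhou: 7 to 12, Zhou.
Ferraro vs Pham: 11 to 8, Ferraro.
Ferraro vs Okafor: Ferraro preferred on 1+4+7 = 12 ballots; Ferraro wins 12–7.
Mbeki vs Zhou: 2+4+1 = 7 for Mbeki, 12 for Zhou — Zhou by 12–7.
Mbeki vs Pham: Mbeki is ranked higher on 1+7 = 8 ballots, Pham on 11. Pham wins 11–8.
Mbeki vs Okafor: Mbeki preferred on 4+7 = 11 ballots; Mbeki wins 11–8.
Zhou vs Pham: Zhou preferred on 4+1+7 = 12 ballots; Zhou wins 12–7.
Zhou vs Okafor: 8 to 11, Okafor.
Pham vs Okafor: Pham is ranked higher on 1+4+7 = 12 ballots, Okafor on 7. Pham wins 12–7.
No candidate is unbeaten: Ferraro loses to Zhou; Mbeki loses to Ferraro; Zhou loses to Okafor; Pham loses to Ferraro; Okafor loses to Ferraro. In particular Ferraro beats Okafor beats Zhou beats Ferraro is a majority cycle — no Condorcet winner exists.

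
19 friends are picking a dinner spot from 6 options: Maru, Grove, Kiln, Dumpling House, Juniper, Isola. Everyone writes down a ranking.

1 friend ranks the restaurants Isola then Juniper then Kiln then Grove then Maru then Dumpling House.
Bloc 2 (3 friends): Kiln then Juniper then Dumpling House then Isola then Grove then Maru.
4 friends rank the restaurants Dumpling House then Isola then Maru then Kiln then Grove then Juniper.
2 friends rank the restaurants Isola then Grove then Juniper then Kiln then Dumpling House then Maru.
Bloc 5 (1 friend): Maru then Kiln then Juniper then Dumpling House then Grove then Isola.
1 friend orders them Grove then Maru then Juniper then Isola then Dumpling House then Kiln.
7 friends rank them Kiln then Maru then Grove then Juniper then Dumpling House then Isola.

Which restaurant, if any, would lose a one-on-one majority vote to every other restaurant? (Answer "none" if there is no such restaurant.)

none

Pairwise majorities:
Maru vs Grove: Maru, 12–7.
Maru vs Kiln: Kiln, 13–6.
Maru vs Dumpling House: Maru, 10–9.
Maru vs Juniper: 4+1+1+7 = 13 for Maru, 6 for Juniper — Maru by 13–6.
Maru vs Isola: Maru preferred on 1+1+7 = 9 ballots; Isola wins 10–9.
Grove vs Kiln: 3 to 16, Kiln.
Grove vs Dumpling House: 1+2+1+7 = 11 for Grove, 8 for Dumpling House — Grove by 11–8.
Grove vs Juniper: Grove is ranked higher on 4+2+1+7 = 14 ballots, Juniper on 5. Grove wins 14–5.
Grove–Isola: Isola 10–9.
Kiln vs Dumpling House: Kiln, 14–5.
Kiln vs Juniper: Kiln wins 15–4.
Kiln vs Isola: Kiln preferred on 3+1+7 = 11 ballots; Kiln wins 11–8.
Dumpling House vs Juniper: Dumpling House is ranked higher on 4 ballots, Juniper on 15. Juniper wins 15–4.
Dumpling House vs Isola: Dumpling House is ranked higher on 3+4+1+7 = 15 ballots, Isola on 4. Dumpling House wins 15–4.
Juniper vs Isola: Juniper preferred on 3+1+1+7 = 12 ballots; Juniper wins 12–7.
No restaurant is winless: Maru beats Grove; Grove beats Dumpling House; Kiln beats Maru; Dumpling House beats Isola; Juniper beats Dumpling House; Isola beats Maru. There is no Condorcet loser.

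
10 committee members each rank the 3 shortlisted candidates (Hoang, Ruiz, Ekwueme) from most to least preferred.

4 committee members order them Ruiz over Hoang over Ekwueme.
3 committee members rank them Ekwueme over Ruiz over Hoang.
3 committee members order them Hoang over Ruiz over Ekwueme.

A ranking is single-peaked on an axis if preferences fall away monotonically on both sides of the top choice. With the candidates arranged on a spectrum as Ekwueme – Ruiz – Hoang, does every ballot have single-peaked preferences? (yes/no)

Axis positions: Ekwueme=1, Ruiz=2, Hoang=3.
Type 1 (peak Ruiz at position 2): ranking walks positions 2-3-1, expanding outward from the peak — single-peaked.
Type 2 (peak Ekwueme at position 1): ranking walks positions 1-2-3, expanding outward from the peak — single-peaked.
Type 3 (peak Hoang at position 3): ranking walks positions 3-2-1, expanding outward from the peak — single-peaked.
Every ranking is single-peaked on this axis.

yes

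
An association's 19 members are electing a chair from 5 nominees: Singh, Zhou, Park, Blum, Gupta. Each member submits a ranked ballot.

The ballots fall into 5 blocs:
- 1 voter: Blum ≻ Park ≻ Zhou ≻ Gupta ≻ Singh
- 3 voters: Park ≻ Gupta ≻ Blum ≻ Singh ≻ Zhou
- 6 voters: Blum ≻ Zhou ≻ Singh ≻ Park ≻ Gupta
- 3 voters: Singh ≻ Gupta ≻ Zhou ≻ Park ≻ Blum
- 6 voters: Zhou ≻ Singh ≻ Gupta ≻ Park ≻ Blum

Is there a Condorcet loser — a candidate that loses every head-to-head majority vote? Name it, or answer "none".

none

Head-to-head results (19 voters):
Singh vs Zhou: Zhou wins 13–6.
Singh vs Park: Singh is ranked higher on 6+3+6 = 15 ballots, Park on 4. Singh wins 15–4.
Singh–Blum: Blum 10–9.
Singh vs Gupta: Singh wins 15–4.
Zhou vs Park: Zhou wins 15–4.
Zhou vs Blum: Blum, 10–9.
Zhou vs Gupta: Zhou preferred on 1+6+6 = 13 ballots; Zhou wins 13–6.
Park vs Blum: Park wins 12–7.
Park vs Gupta: Park wins 10–9.
Blum vs Gupta: Gupta, 12–7.
Each candidate has at least one pairwise win (Singh beats Park; Zhou beats Singh; Park beats Blum; Blum beats Singh; Gupta beats Blum) — no Condorcet loser.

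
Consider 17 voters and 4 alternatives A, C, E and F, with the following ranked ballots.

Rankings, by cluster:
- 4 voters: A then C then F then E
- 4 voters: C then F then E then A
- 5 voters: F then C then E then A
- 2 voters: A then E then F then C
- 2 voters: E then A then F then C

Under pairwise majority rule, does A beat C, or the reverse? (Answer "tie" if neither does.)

C

Ballots ranking A above C: 4 + 2 + 2 = 8.
Ballots ranking C above A: 17 − 8 = 9.
C wins the head-to-head 9–8.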